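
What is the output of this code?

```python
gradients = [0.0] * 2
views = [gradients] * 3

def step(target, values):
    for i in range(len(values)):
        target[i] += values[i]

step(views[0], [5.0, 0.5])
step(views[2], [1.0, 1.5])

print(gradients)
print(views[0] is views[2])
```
[6.0, 2.0]
True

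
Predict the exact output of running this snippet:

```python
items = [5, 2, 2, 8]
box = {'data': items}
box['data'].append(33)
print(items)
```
[5, 2, 2, 8, 33]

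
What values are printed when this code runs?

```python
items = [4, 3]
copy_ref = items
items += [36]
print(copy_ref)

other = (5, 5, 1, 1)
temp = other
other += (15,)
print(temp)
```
[4, 3, 36]
(5, 5, 1, 1)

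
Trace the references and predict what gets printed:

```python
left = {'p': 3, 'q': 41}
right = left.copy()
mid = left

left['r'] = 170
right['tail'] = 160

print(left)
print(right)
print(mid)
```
{'p': 3, 'q': 41, 'r': 170}
{'p': 3, 'q': 41, 'tail': 160}
{'p': 3, 'q': 41, 'r': 170}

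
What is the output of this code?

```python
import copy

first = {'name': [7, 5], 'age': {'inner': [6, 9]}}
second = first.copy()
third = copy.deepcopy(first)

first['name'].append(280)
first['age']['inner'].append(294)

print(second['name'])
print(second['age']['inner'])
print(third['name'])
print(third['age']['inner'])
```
[7, 5, 280]
[6, 9, 294]
[7, 5]
[6, 9]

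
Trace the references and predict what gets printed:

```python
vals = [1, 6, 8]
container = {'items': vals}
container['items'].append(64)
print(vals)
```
[1, 6, 8, 64]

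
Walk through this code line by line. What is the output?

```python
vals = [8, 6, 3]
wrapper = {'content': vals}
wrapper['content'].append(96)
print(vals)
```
[8, 6, 3, 96]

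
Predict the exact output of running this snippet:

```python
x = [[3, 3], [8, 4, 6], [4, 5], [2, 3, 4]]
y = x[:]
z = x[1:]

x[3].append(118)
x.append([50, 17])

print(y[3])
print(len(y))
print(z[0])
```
[2, 3, 4, 118]
4
[8, 4, 6]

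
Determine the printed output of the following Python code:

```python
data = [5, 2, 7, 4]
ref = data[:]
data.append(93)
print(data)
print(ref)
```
[5, 2, 7, 4, 93]
[5, 2, 7, 4]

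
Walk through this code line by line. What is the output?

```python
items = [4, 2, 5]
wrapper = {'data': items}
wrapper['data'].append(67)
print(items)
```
[4, 2, 5, 67]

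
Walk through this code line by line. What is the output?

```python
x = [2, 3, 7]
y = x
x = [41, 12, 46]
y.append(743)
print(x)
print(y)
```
[41, 12, 46]
[2, 3, 7, 743]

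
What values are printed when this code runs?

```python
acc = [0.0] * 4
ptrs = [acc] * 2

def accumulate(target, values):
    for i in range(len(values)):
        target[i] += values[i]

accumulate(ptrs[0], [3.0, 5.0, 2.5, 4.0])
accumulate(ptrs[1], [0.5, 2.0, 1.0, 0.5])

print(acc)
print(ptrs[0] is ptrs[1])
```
[3.5, 7.0, 3.5, 4.5]
True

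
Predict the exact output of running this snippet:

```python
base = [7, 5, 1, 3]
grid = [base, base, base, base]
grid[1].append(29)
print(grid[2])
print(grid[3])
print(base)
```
[7, 5, 1, 3, 29]
[7, 5, 1, 3, 29]
[7, 5, 1, 3, 29]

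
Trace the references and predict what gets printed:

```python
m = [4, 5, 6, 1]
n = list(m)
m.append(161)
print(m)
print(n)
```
[4, 5, 6, 1, 161]
[4, 5, 6, 1]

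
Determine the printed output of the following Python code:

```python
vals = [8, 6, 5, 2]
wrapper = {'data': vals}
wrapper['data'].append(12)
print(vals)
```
[8, 6, 5, 2, 12]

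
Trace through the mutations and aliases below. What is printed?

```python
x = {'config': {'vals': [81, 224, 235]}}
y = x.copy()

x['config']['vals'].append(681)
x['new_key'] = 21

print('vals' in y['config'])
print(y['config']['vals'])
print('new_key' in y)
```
True
[81, 224, 235, 681]
False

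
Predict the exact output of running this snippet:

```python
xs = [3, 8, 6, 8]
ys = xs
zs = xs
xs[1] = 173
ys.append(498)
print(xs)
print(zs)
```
[3, 173, 6, 8, 498]
[3, 173, 6, 8, 498]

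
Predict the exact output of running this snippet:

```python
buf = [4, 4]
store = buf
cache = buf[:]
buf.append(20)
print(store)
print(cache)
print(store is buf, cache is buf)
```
[4, 4, 20]
[4, 4]
True False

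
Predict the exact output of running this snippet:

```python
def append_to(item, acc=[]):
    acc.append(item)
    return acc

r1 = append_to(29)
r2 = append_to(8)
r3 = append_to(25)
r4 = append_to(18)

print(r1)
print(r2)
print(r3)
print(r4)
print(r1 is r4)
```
[29, 8, 25, 18]
[29, 8, 25, 18]
[29, 8, 25, 18]
[29, 8, 25, 18]
True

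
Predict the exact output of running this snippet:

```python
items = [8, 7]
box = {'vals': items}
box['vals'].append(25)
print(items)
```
[8, 7, 25]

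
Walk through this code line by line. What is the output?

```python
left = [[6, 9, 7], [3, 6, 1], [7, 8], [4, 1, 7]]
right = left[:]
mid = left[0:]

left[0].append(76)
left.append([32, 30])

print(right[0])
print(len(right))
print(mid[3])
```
[6, 9, 7, 76]
4
[4, 1, 7]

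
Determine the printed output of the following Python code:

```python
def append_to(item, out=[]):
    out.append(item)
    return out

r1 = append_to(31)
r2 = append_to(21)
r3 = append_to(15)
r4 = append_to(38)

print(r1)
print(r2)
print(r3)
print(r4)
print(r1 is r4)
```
[31, 21, 15, 38]
[31, 21, 15, 38]
[31, 21, 15, 38]
[31, 21, 15, 38]
True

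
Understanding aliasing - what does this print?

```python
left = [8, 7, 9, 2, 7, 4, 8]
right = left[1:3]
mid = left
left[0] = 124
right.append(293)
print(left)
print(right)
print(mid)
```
[124, 7, 9, 2, 7, 4, 8]
[7, 9, 293]
[124, 7, 9, 2, 7, 4, 8]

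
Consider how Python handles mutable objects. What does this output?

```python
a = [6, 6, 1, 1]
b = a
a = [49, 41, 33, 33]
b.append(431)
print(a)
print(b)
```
[49, 41, 33, 33]
[6, 6, 1, 1, 431]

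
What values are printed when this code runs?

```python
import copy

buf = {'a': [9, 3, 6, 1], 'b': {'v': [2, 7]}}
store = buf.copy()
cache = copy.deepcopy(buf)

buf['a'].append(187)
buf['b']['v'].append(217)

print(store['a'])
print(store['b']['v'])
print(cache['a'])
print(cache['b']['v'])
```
[9, 3, 6, 1, 187]
[2, 7, 217]
[9, 3, 6, 1]
[2, 7]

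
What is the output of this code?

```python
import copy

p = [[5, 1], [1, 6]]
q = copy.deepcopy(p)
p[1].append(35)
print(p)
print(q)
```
[[5, 1], [1, 6, 35]]
[[5, 1], [1, 6]]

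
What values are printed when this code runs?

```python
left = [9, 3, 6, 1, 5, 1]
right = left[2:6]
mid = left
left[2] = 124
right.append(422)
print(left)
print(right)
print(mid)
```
[9, 3, 124, 1, 5, 1]
[6, 1, 5, 1, 422]
[9, 3, 124, 1, 5, 1]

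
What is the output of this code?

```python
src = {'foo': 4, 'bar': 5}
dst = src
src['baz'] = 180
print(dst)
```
{'foo': 4, 'bar': 5, 'baz': 180}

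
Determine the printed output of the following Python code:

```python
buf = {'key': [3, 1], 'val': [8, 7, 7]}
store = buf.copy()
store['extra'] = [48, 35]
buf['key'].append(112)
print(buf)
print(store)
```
{'key': [3, 1, 112], 'val': [8, 7, 7]}
{'key': [3, 1, 112], 'val': [8, 7, 7], 'extra': [48, 35]}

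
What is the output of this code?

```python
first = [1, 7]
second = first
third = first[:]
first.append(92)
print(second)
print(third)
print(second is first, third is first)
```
[1, 7, 92]
[1, 7]
True False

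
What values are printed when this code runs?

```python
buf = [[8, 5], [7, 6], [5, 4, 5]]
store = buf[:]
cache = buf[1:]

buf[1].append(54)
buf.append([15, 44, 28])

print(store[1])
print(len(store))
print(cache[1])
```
[7, 6, 54]
3
[5, 4, 5]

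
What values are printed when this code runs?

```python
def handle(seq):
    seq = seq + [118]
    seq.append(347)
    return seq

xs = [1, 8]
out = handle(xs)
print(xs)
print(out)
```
[1, 8]
[1, 8, 118, 347]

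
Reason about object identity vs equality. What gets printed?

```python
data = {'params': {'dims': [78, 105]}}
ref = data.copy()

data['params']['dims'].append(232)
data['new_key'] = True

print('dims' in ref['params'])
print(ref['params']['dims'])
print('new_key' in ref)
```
True
[78, 105, 232]
False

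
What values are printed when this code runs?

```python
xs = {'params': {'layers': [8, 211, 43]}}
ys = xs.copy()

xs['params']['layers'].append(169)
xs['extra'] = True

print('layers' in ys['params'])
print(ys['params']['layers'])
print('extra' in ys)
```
True
[8, 211, 43, 169]
False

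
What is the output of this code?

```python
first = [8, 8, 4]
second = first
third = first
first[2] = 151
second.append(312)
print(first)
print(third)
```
[8, 8, 151, 312]
[8, 8, 151, 312]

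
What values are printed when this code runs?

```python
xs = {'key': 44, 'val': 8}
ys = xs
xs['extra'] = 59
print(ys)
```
{'key': 44, 'val': 8, 'extra': 59}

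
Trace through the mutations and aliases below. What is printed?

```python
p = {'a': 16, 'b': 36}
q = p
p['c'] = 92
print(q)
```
{'a': 16, 'b': 36, 'c': 92}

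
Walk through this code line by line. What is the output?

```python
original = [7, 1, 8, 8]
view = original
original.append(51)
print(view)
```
[7, 1, 8, 8, 51]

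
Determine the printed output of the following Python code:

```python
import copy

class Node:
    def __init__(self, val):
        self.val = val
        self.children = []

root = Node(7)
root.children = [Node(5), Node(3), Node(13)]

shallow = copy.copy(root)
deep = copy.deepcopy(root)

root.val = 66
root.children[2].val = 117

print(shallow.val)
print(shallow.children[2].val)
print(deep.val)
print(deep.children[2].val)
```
7
117
7
13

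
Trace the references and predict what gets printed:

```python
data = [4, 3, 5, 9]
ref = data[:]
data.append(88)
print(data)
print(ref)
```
[4, 3, 5, 9, 88]
[4, 3, 5, 9]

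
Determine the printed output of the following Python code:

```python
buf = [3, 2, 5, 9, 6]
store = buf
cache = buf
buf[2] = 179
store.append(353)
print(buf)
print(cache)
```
[3, 2, 179, 9, 6, 353]
[3, 2, 179, 9, 6, 353]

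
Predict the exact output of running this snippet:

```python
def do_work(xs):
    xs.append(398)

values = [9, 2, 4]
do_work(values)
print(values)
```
[9, 2, 4, 398]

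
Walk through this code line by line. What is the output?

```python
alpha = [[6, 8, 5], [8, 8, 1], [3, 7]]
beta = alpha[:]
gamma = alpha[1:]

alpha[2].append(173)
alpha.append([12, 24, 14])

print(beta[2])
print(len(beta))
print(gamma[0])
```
[3, 7, 173]
3
[8, 8, 1]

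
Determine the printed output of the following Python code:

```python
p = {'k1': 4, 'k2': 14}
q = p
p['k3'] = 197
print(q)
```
{'k1': 4, 'k2': 14, 'k3': 197}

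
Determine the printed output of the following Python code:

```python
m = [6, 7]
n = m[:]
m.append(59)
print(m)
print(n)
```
[6, 7, 59]
[6, 7]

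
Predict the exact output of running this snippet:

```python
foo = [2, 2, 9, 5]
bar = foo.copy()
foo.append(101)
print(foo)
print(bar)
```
[2, 2, 9, 5, 101]
[2, 2, 9, 5]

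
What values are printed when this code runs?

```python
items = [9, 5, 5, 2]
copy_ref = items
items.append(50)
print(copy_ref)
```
[9, 5, 5, 2, 50]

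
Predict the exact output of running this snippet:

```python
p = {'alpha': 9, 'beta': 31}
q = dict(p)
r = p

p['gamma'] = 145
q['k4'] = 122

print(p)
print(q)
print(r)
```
{'alpha': 9, 'beta': 31, 'gamma': 145}
{'alpha': 9, 'beta': 31, 'k4': 122}
{'alpha': 9, 'beta': 31, 'gamma': 145}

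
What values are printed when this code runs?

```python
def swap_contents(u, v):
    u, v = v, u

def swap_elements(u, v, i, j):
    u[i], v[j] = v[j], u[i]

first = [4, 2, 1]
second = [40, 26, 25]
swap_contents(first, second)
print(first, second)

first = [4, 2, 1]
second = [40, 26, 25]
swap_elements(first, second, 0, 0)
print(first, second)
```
[4, 2, 1] [40, 26, 25]
[40, 2, 1] [4, 26, 25]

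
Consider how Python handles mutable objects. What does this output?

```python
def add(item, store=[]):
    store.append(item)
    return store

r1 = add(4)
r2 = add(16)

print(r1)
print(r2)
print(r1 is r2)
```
[4, 16]
[4, 16]
True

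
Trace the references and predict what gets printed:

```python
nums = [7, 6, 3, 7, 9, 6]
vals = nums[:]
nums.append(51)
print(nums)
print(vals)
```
[7, 6, 3, 7, 9, 6, 51]
[7, 6, 3, 7, 9, 6]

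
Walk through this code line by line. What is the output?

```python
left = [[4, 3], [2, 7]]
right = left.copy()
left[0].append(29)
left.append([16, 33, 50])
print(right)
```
[[4, 3, 29], [2, 7]]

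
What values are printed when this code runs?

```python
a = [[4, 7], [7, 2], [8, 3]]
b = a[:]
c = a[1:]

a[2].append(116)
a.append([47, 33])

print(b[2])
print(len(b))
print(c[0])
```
[8, 3, 116]
3
[7, 2]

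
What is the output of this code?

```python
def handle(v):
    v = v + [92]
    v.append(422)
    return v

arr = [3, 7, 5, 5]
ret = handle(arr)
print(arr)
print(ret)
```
[3, 7, 5, 5]
[3, 7, 5, 5, 92, 422]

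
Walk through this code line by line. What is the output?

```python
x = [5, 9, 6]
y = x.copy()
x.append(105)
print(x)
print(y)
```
[5, 9, 6, 105]
[5, 9, 6]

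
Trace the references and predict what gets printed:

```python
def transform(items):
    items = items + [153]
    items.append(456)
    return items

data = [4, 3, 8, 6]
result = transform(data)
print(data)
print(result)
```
[4, 3, 8, 6]
[4, 3, 8, 6, 153, 456]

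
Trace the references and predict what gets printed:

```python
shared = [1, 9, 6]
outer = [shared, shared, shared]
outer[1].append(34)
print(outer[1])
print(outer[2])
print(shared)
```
[1, 9, 6, 34]
[1, 9, 6, 34]
[1, 9, 6, 34]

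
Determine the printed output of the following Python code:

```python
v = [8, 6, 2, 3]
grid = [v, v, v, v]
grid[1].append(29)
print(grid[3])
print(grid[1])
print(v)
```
[8, 6, 2, 3, 29]
[8, 6, 2, 3, 29]
[8, 6, 2, 3, 29]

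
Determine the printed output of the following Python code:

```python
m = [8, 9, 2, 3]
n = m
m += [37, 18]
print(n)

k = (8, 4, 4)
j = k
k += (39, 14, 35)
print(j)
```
[8, 9, 2, 3, 37, 18]
(8, 4, 4)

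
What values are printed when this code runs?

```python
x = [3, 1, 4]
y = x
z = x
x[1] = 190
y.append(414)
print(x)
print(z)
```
[3, 190, 4, 414]
[3, 190, 4, 414]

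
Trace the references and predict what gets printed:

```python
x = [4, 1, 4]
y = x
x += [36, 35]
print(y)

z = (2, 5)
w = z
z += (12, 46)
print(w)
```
[4, 1, 4, 36, 35]
(2, 5)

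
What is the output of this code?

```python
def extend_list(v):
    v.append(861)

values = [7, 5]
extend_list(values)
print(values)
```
[7, 5, 861]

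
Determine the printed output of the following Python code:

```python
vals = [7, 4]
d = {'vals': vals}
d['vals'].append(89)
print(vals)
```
[7, 4, 89]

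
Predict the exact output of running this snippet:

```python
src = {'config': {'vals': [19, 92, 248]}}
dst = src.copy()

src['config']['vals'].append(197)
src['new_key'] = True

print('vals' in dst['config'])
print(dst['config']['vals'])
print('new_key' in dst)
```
True
[19, 92, 248, 197]
False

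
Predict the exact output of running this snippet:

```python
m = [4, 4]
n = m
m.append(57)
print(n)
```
[4, 4, 57]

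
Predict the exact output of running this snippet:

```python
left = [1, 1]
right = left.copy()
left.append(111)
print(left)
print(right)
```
[1, 1, 111]
[1, 1]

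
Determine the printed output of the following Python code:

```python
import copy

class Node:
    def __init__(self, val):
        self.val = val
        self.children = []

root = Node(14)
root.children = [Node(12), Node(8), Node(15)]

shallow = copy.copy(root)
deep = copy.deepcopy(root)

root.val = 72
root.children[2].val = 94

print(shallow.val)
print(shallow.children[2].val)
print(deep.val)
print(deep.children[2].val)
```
14
94
14
15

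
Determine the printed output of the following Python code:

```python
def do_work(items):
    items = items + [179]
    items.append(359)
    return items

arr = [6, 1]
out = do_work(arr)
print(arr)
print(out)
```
[6, 1]
[6, 1, 179, 359]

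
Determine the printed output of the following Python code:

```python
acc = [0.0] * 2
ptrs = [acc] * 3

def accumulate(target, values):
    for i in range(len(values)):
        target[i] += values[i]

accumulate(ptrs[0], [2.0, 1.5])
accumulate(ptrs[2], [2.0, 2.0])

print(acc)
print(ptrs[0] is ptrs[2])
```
[4.0, 3.5]
True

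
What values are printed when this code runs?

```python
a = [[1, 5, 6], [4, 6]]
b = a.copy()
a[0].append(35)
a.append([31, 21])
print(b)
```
[[1, 5, 6, 35], [4, 6]]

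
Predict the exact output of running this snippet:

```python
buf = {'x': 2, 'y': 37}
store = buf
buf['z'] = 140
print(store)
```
{'x': 2, 'y': 37, 'z': 140}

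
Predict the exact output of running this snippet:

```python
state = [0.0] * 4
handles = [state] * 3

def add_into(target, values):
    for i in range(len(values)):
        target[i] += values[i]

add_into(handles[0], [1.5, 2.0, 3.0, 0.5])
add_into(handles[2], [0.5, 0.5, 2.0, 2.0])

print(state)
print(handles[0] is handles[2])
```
[2.0, 2.5, 5.0, 2.5]
True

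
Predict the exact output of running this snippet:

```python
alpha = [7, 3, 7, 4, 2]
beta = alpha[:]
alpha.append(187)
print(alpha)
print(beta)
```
[7, 3, 7, 4, 2, 187]
[7, 3, 7, 4, 2]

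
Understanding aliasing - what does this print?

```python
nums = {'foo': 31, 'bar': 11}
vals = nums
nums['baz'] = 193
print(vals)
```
{'foo': 31, 'bar': 11, 'baz': 193}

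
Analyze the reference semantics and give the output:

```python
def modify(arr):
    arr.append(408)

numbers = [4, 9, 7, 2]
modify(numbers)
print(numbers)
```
[4, 9, 7, 2, 408]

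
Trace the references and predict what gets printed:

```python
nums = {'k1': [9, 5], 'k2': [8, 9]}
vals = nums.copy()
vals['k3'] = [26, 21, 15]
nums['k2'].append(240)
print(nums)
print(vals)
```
{'k1': [9, 5], 'k2': [8, 9, 240]}
{'k1': [9, 5], 'k2': [8, 9, 240], 'k3': [26, 21, 15]}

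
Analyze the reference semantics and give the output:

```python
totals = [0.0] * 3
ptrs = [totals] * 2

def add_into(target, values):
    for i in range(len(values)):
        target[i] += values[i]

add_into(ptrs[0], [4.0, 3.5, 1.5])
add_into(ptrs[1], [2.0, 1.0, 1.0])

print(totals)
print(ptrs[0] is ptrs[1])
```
[6.0, 4.5, 2.5]
True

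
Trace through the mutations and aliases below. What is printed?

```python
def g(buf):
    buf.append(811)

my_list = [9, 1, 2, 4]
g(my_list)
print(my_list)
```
[9, 1, 2, 4, 811]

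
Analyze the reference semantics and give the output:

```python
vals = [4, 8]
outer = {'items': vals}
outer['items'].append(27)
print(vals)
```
[4, 8, 27]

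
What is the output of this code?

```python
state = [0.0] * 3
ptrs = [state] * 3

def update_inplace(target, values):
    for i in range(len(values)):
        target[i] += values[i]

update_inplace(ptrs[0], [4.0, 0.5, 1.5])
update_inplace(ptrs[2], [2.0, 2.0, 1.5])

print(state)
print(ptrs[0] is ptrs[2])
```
[6.0, 2.5, 3.0]
True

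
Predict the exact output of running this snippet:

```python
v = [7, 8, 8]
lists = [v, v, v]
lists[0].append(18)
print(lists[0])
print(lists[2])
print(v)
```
[7, 8, 8, 18]
[7, 8, 8, 18]
[7, 8, 8, 18]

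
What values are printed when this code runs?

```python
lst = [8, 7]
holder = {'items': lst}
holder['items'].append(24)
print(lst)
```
[8, 7, 24]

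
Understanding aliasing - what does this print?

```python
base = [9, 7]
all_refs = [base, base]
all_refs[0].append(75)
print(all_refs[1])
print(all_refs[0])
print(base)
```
[9, 7, 75]
[9, 7, 75]
[9, 7, 75]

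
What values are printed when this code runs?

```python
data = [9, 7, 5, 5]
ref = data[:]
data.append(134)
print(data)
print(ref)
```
[9, 7, 5, 5, 134]
[9, 7, 5, 5]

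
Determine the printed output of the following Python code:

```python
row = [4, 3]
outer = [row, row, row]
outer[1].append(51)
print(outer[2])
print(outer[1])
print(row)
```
[4, 3, 51]
[4, 3, 51]
[4, 3, 51]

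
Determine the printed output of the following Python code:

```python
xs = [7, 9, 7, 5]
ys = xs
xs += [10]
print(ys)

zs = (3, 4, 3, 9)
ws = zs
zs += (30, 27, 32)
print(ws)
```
[7, 9, 7, 5, 10]
(3, 4, 3, 9)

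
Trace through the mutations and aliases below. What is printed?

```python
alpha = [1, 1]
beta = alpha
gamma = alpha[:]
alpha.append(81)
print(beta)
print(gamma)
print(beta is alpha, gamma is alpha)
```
[1, 1, 81]
[1, 1]
True False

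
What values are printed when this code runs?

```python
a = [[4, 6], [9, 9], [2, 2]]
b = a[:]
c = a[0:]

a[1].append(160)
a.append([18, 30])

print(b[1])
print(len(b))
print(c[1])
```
[9, 9, 160]
3
[9, 9, 160]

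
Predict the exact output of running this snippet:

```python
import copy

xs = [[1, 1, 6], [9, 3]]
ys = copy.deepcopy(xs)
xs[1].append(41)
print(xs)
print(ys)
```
[[1, 1, 6], [9, 3, 41]]
[[1, 1, 6], [9, 3]]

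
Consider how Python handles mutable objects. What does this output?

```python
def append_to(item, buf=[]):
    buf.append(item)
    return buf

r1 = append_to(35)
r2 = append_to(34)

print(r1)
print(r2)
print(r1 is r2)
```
[35, 34]
[35, 34]
True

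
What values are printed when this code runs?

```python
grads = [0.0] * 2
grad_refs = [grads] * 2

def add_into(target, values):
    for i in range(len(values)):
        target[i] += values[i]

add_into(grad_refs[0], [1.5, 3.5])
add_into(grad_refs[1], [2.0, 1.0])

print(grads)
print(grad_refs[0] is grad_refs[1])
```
[3.5, 4.5]
True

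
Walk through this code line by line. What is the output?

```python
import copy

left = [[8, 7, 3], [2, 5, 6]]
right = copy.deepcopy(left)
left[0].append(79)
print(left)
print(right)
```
[[8, 7, 3, 79], [2, 5, 6]]
[[8, 7, 3], [2, 5, 6]]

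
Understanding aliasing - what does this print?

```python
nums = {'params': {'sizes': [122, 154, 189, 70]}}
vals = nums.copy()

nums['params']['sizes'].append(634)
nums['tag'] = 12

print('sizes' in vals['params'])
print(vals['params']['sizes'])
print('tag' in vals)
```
True
[122, 154, 189, 70, 634]
False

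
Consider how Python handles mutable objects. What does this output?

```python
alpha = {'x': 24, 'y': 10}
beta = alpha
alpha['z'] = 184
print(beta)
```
{'x': 24, 'y': 10, 'z': 184}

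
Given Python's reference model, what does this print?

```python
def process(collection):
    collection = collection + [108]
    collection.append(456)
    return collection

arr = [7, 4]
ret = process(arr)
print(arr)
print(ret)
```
[7, 4]
[7, 4, 108, 456]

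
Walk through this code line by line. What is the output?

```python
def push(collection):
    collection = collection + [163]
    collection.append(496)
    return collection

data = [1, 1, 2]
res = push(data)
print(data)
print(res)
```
[1, 1, 2]
[1, 1, 2, 163, 496]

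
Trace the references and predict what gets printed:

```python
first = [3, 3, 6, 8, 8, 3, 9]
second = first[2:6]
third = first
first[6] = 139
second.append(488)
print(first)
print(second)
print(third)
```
[3, 3, 6, 8, 8, 3, 139]
[6, 8, 8, 3, 488]
[3, 3, 6, 8, 8, 3, 139]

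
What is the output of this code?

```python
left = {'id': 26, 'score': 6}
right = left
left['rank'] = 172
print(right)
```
{'id': 26, 'score': 6, 'rank': 172}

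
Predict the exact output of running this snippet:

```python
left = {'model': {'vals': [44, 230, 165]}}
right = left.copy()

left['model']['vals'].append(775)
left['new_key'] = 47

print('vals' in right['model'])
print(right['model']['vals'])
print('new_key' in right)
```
True
[44, 230, 165, 775]
False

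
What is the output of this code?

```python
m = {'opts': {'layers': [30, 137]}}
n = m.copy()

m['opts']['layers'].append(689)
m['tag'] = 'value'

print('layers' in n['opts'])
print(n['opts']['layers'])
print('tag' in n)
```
True
[30, 137, 689]
False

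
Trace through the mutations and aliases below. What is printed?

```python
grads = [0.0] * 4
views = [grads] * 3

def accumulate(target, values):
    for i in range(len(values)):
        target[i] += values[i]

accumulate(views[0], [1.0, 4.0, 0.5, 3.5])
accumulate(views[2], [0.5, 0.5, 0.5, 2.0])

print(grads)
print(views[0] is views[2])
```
[1.5, 4.5, 1.0, 5.5]
True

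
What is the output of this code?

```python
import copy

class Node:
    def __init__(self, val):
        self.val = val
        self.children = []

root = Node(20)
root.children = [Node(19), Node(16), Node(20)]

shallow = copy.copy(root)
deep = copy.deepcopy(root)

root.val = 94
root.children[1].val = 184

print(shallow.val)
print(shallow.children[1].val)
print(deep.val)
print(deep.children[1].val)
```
20
184
20
16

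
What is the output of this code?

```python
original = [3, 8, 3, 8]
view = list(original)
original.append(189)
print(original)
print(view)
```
[3, 8, 3, 8, 189]
[3, 8, 3, 8]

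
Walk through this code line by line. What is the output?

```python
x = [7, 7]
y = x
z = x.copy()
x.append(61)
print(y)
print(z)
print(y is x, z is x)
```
[7, 7, 61]
[7, 7]
True False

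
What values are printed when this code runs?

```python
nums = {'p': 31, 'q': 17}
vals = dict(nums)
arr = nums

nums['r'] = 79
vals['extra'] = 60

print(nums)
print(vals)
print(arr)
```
{'p': 31, 'q': 17, 'r': 79}
{'p': 31, 'q': 17, 'extra': 60}
{'p': 31, 'q': 17, 'r': 79}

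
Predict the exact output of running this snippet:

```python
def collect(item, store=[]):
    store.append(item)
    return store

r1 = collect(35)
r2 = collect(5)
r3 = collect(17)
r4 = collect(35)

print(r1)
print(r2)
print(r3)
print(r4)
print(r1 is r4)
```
[35, 5, 17, 35]
[35, 5, 17, 35]
[35, 5, 17, 35]
[35, 5, 17, 35]
True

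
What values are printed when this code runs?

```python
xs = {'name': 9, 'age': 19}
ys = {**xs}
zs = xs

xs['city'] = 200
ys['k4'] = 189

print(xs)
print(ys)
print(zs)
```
{'name': 9, 'age': 19, 'city': 200}
{'name': 9, 'age': 19, 'k4': 189}
{'name': 9, 'age': 19, 'city': 200}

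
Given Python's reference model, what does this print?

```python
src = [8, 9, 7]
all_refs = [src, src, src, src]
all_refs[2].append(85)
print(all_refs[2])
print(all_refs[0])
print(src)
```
[8, 9, 7, 85]
[8, 9, 7, 85]
[8, 9, 7, 85]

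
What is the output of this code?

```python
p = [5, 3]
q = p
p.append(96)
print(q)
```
[5, 3, 96]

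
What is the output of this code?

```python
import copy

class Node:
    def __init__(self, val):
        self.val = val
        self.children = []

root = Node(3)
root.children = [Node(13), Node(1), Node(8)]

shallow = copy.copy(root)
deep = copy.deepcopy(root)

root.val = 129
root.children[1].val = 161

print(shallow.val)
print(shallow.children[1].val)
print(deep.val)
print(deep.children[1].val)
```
3
161
3
1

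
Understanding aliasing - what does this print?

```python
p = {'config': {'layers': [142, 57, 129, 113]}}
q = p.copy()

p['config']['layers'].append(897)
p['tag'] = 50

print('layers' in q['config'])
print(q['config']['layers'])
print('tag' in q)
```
True
[142, 57, 129, 113, 897]
False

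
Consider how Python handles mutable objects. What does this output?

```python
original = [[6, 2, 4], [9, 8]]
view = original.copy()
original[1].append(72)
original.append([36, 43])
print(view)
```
[[6, 2, 4], [9, 8, 72]]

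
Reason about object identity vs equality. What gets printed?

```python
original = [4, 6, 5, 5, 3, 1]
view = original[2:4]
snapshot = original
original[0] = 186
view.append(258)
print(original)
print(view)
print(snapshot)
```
[186, 6, 5, 5, 3, 1]
[5, 5, 258]
[186, 6, 5, 5, 3, 1]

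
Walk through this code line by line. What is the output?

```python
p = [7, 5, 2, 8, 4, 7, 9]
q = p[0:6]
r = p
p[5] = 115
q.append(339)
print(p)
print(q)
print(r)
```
[7, 5, 2, 8, 4, 115, 9]
[7, 5, 2, 8, 4, 7, 339]
[7, 5, 2, 8, 4, 115, 9]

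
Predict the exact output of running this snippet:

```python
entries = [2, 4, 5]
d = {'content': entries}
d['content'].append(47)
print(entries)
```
[2, 4, 5, 47]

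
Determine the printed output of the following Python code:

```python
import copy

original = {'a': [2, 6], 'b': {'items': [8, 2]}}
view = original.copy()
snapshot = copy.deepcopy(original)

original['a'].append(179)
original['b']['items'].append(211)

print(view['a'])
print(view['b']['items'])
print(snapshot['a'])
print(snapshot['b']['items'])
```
[2, 6, 179]
[8, 2, 211]
[2, 6]
[8, 2]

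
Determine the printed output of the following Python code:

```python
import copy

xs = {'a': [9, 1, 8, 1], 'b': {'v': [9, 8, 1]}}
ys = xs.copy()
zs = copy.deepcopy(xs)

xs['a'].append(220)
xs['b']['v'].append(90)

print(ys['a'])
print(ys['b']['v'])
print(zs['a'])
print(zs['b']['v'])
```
[9, 1, 8, 1, 220]
[9, 8, 1, 90]
[9, 1, 8, 1]
[9, 8, 1]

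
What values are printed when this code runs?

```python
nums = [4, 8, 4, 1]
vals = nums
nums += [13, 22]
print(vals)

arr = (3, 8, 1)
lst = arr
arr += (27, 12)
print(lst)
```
[4, 8, 4, 1, 13, 22]
(3, 8, 1)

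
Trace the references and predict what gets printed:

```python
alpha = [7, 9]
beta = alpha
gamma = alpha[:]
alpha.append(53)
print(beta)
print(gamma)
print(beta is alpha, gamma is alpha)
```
[7, 9, 53]
[7, 9]
True False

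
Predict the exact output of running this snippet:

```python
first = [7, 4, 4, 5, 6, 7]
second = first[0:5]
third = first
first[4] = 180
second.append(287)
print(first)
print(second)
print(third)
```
[7, 4, 4, 5, 180, 7]
[7, 4, 4, 5, 6, 287]
[7, 4, 4, 5, 180, 7]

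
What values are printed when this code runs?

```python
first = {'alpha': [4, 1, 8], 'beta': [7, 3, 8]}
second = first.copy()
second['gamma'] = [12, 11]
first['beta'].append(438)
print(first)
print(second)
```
{'alpha': [4, 1, 8], 'beta': [7, 3, 8, 438]}
{'alpha': [4, 1, 8], 'beta': [7, 3, 8, 438], 'gamma': [12, 11]}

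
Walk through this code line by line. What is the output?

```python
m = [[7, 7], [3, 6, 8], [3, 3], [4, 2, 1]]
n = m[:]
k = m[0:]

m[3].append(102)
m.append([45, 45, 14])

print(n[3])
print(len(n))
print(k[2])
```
[4, 2, 1, 102]
4
[3, 3]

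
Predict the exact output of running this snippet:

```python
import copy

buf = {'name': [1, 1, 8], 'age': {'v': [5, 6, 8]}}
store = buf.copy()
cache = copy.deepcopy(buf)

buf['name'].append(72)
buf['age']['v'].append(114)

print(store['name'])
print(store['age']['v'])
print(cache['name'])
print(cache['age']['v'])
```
[1, 1, 8, 72]
[5, 6, 8, 114]
[1, 1, 8]
[5, 6, 8]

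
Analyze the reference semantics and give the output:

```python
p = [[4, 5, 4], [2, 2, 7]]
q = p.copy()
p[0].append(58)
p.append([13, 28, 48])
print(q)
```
[[4, 5, 4, 58], [2, 2, 7]]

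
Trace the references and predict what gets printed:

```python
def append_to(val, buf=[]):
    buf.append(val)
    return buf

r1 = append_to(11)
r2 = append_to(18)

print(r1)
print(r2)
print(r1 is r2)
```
[11, 18]
[11, 18]
True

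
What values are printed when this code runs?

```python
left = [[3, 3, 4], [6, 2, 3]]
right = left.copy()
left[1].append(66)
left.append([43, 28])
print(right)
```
[[3, 3, 4], [6, 2, 3, 66]]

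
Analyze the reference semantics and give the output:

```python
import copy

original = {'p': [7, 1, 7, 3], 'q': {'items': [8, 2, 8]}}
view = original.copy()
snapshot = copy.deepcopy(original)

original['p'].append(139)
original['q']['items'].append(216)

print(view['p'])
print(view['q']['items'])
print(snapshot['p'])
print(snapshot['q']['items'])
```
[7, 1, 7, 3, 139]
[8, 2, 8, 216]
[7, 1, 7, 3]
[8, 2, 8]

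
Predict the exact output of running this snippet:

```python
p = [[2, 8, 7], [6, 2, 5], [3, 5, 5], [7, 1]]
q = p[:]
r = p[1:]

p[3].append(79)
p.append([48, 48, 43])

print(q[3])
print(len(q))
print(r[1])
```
[7, 1, 79]
4
[3, 5, 5]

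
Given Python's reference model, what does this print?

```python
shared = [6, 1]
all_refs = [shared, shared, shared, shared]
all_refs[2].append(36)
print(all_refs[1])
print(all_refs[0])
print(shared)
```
[6, 1, 36]
[6, 1, 36]
[6, 1, 36]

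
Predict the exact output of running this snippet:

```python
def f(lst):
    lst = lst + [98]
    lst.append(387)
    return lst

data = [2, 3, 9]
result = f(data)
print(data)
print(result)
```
[2, 3, 9]
[2, 3, 9, 98, 387]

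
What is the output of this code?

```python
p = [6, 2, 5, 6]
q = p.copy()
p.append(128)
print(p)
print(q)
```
[6, 2, 5, 6, 128]
[6, 2, 5, 6]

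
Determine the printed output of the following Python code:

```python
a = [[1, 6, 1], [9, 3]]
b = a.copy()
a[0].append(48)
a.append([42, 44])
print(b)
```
[[1, 6, 1, 48], [9, 3]]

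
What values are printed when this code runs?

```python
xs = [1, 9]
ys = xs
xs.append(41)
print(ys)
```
[1, 9, 41]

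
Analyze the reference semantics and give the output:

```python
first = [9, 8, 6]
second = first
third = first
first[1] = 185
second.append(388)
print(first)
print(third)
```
[9, 185, 6, 388]
[9, 185, 6, 388]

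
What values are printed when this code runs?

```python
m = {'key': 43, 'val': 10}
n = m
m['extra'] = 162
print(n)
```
{'key': 43, 'val': 10, 'extra': 162}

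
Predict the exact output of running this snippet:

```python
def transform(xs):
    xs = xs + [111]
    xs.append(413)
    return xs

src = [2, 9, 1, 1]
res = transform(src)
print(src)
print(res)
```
[2, 9, 1, 1]
[2, 9, 1, 1, 111, 413]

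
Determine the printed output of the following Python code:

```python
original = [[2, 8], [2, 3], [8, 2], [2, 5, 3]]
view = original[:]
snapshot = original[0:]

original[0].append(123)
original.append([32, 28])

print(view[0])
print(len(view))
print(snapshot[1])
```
[2, 8, 123]
4
[2, 3]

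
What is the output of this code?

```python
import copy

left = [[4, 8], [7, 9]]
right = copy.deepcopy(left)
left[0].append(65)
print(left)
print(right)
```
[[4, 8, 65], [7, 9]]
[[4, 8], [7, 9]]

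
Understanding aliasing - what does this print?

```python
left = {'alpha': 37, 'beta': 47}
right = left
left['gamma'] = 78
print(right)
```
{'alpha': 37, 'beta': 47, 'gamma': 78}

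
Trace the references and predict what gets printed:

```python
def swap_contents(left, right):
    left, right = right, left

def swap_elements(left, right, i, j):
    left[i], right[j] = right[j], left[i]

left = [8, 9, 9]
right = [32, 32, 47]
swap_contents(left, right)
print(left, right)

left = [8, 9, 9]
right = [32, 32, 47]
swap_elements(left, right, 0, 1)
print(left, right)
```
[8, 9, 9] [32, 32, 47]
[32, 9, 9] [32, 8, 47]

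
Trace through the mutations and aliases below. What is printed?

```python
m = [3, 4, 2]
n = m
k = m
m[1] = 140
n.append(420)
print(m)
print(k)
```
[3, 140, 2, 420]
[3, 140, 2, 420]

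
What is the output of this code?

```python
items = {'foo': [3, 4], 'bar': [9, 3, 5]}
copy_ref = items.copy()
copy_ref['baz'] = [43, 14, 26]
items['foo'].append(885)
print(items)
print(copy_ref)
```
{'foo': [3, 4, 885], 'bar': [9, 3, 5]}
{'foo': [3, 4, 885], 'bar': [9, 3, 5], 'baz': [43, 14, 26]}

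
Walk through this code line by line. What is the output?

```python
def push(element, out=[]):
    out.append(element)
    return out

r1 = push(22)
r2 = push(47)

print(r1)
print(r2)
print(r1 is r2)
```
[22, 47]
[22, 47]
True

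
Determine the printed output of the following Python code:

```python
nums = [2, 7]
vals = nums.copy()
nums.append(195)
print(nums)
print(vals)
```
[2, 7, 195]
[2, 7]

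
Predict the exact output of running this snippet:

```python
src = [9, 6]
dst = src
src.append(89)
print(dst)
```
[9, 6, 89]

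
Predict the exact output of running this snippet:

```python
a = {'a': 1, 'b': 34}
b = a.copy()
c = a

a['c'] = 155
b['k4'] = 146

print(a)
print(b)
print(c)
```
{'a': 1, 'b': 34, 'c': 155}
{'a': 1, 'b': 34, 'k4': 146}
{'a': 1, 'b': 34, 'c': 155}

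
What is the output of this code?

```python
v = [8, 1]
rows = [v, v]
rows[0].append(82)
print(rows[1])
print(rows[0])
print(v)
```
[8, 1, 82]
[8, 1, 82]
[8, 1, 82]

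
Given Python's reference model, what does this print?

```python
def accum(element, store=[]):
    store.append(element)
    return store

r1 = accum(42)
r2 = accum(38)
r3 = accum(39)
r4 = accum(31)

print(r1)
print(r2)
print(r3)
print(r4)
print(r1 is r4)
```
[42, 38, 39, 31]
[42, 38, 39, 31]
[42, 38, 39, 31]
[42, 38, 39, 31]
True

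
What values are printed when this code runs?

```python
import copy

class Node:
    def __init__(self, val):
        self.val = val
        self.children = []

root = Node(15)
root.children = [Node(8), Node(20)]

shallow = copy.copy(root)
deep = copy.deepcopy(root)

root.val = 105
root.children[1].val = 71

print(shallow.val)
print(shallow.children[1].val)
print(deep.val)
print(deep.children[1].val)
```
15
71
15
20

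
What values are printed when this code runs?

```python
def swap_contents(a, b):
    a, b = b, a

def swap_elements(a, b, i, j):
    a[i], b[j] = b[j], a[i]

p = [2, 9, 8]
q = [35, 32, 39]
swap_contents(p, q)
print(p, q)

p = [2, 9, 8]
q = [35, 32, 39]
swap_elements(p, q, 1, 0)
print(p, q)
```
[2, 9, 8] [35, 32, 39]
[2, 35, 8] [9, 32, 39]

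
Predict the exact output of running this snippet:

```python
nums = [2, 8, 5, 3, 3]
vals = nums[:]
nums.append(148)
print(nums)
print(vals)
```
[2, 8, 5, 3, 3, 148]
[2, 8, 5, 3, 3]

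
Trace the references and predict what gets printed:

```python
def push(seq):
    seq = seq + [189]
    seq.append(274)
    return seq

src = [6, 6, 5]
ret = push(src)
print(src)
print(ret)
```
[6, 6, 5]
[6, 6, 5, 189, 274]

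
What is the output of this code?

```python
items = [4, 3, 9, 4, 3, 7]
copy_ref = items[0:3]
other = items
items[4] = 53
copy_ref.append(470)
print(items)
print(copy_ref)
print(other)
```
[4, 3, 9, 4, 53, 7]
[4, 3, 9, 470]
[4, 3, 9, 4, 53, 7]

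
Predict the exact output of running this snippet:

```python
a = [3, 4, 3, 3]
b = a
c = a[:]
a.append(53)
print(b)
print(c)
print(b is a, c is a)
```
[3, 4, 3, 3, 53]
[3, 4, 3, 3]
True False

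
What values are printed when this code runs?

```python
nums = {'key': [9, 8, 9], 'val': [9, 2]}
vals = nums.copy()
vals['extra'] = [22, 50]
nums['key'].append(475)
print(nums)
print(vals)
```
{'key': [9, 8, 9, 475], 'val': [9, 2]}
{'key': [9, 8, 9, 475], 'val': [9, 2], 'extra': [22, 50]}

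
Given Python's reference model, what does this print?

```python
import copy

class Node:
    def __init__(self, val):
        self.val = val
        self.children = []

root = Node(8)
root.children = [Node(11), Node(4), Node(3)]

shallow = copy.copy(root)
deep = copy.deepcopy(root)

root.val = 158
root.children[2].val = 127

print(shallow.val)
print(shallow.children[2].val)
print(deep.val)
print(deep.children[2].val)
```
8
127
8
3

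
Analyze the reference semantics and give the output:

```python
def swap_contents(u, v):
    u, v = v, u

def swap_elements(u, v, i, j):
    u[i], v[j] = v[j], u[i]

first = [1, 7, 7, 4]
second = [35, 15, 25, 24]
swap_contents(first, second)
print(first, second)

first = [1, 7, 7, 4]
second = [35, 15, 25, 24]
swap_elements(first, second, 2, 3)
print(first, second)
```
[1, 7, 7, 4] [35, 15, 25, 24]
[1, 7, 24, 4] [35, 15, 25, 7]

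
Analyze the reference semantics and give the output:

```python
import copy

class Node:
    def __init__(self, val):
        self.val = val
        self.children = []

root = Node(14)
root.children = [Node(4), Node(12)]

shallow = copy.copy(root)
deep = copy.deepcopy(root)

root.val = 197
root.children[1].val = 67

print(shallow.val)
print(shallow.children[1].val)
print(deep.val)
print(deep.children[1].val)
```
14
67
14
12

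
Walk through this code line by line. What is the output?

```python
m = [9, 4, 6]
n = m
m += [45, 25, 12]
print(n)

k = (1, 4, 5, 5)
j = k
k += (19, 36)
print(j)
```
[9, 4, 6, 45, 25, 12]
(1, 4, 5, 5)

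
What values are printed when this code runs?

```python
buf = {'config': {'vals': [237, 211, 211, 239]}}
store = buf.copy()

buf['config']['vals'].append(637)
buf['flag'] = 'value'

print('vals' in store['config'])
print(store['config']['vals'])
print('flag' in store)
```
True
[237, 211, 211, 239, 637]
False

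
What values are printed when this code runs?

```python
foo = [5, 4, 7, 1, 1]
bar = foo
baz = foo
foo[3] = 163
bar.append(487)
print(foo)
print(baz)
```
[5, 4, 7, 163, 1, 487]
[5, 4, 7, 163, 1, 487]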